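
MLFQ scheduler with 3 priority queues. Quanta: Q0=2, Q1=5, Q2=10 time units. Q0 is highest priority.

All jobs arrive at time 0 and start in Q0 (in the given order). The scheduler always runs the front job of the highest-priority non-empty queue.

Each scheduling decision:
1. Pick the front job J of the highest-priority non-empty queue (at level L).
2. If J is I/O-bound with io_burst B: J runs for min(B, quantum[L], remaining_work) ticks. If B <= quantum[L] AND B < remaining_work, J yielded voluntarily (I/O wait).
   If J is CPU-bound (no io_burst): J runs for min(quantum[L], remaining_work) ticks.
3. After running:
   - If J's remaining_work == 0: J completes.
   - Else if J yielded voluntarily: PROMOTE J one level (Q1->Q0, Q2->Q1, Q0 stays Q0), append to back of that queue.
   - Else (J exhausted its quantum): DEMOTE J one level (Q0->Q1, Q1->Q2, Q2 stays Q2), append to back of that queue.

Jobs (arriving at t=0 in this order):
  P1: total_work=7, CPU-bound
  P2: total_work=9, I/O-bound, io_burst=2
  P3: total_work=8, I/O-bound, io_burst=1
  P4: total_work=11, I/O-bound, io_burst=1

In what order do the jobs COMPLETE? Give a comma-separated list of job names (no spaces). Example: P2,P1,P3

t=0-2: P1@Q0 runs 2, rem=5, quantum used, demote→Q1. Q0=[P2,P3,P4] Q1=[P1] Q2=[]
t=2-4: P2@Q0 runs 2, rem=7, I/O yield, promote→Q0. Q0=[P3,P4,P2] Q1=[P1] Q2=[]
t=4-5: P3@Q0 runs 1, rem=7, I/O yield, promote→Q0. Q0=[P4,P2,P3] Q1=[P1] Q2=[]
t=5-6: P4@Q0 runs 1, rem=10, I/O yield, promote→Q0. Q0=[P2,P3,P4] Q1=[P1] Q2=[]
t=6-8: P2@Q0 runs 2, rem=5, I/O yield, promote→Q0. Q0=[P3,P4,P2] Q1=[P1] Q2=[]
t=8-9: P3@Q0 runs 1, rem=6, I/O yield, promote→Q0. Q0=[P4,P2,P3] Q1=[P1] Q2=[]
t=9-10: P4@Q0 runs 1, rem=9, I/O yield, promote→Q0. Q0=[P2,P3,P4] Q1=[P1] Q2=[]
t=10-12: P2@Q0 runs 2, rem=3, I/O yield, promote→Q0. Q0=[P3,P4,P2] Q1=[P1] Q2=[]
t=12-13: P3@Q0 runs 1, rem=5, I/O yield, promote→Q0. Q0=[P4,P2,P3] Q1=[P1] Q2=[]
t=13-14: P4@Q0 runs 1, rem=8, I/O yield, promote→Q0. Q0=[P2,P3,P4] Q1=[P1] Q2=[]
t=14-16: P2@Q0 runs 2, rem=1, I/O yield, promote→Q0. Q0=[P3,P4,P2] Q1=[P1] Q2=[]
t=16-17: P3@Q0 runs 1, rem=4, I/O yield, promote→Q0. Q0=[P4,P2,P3] Q1=[P1] Q2=[]
t=17-18: P4@Q0 runs 1, rem=7, I/O yield, promote→Q0. Q0=[P2,P3,P4] Q1=[P1] Q2=[]
t=18-19: P2@Q0 runs 1, rem=0, completes. Q0=[P3,P4] Q1=[P1] Q2=[]
t=19-20: P3@Q0 runs 1, rem=3, I/O yield, promote→Q0. Q0=[P4,P3] Q1=[P1] Q2=[]
t=20-21: P4@Q0 runs 1, rem=6, I/O yield, promote→Q0. Q0=[P3,P4] Q1=[P1] Q2=[]
t=21-22: P3@Q0 runs 1, rem=2, I/O yield, promote→Q0. Q0=[P4,P3] Q1=[P1] Q2=[]
t=22-23: P4@Q0 runs 1, rem=5, I/O yield, promote→Q0. Q0=[P3,P4] Q1=[P1] Q2=[]
t=23-24: P3@Q0 runs 1, rem=1, I/O yield, promote→Q0. Q0=[P4,P3] Q1=[P1] Q2=[]
t=24-25: P4@Q0 runs 1, rem=4, I/O yield, promote→Q0. Q0=[P3,P4] Q1=[P1] Q2=[]
t=25-26: P3@Q0 runs 1, rem=0, completes. Q0=[P4] Q1=[P1] Q2=[]
t=26-27: P4@Q0 runs 1, rem=3, I/O yield, promote→Q0. Q0=[P4] Q1=[P1] Q2=[]
t=27-28: P4@Q0 runs 1, rem=2, I/O yield, promote→Q0. Q0=[P4] Q1=[P1] Q2=[]
t=28-29: P4@Q0 runs 1, rem=1, I/O yield, promote→Q0. Q0=[P4] Q1=[P1] Q2=[]
t=29-30: P4@Q0 runs 1, rem=0, completes. Q0=[] Q1=[P1] Q2=[]
t=30-35: P1@Q1 runs 5, rem=0, completes. Q0=[] Q1=[] Q2=[]

Answer: P2,P3,P4,P1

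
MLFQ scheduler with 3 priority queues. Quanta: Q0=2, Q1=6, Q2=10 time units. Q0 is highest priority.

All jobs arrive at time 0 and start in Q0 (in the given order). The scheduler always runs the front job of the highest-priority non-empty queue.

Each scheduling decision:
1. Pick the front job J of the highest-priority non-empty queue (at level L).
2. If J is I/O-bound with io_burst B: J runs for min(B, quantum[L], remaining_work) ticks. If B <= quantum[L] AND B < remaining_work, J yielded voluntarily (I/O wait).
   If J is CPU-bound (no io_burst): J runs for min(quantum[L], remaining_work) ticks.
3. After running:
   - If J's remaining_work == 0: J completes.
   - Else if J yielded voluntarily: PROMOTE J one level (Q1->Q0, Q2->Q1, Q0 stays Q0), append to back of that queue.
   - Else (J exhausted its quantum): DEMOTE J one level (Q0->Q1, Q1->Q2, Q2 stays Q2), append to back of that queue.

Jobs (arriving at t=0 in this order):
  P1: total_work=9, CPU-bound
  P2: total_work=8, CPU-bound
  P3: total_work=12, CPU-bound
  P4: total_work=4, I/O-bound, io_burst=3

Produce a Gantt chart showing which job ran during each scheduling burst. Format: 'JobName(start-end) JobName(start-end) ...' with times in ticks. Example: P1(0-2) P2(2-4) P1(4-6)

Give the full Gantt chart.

Answer: P1(0-2) P2(2-4) P3(4-6) P4(6-8) P1(8-14) P2(14-20) P3(20-26) P4(26-28) P1(28-29) P3(29-33)

Derivation:
t=0-2: P1@Q0 runs 2, rem=7, quantum used, demote→Q1. Q0=[P2,P3,P4] Q1=[P1] Q2=[]
t=2-4: P2@Q0 runs 2, rem=6, quantum used, demote→Q1. Q0=[P3,P4] Q1=[P1,P2] Q2=[]
t=4-6: P3@Q0 runs 2, rem=10, quantum used, demote→Q1. Q0=[P4] Q1=[P1,P2,P3] Q2=[]
t=6-8: P4@Q0 runs 2, rem=2, quantum used, demote→Q1. Q0=[] Q1=[P1,P2,P3,P4] Q2=[]
t=8-14: P1@Q1 runs 6, rem=1, quantum used, demote→Q2. Q0=[] Q1=[P2,P3,P4] Q2=[P1]
t=14-20: P2@Q1 runs 6, rem=0, completes. Q0=[] Q1=[P3,P4] Q2=[P1]
t=20-26: P3@Q1 runs 6, rem=4, quantum used, demote→Q2. Q0=[] Q1=[P4] Q2=[P1,P3]
t=26-28: P4@Q1 runs 2, rem=0, completes. Q0=[] Q1=[] Q2=[P1,P3]
t=28-29: P1@Q2 runs 1, rem=0, completes. Q0=[] Q1=[] Q2=[P3]
t=29-33: P3@Q2 runs 4, rem=0, completes. Q0=[] Q1=[] Q2=[]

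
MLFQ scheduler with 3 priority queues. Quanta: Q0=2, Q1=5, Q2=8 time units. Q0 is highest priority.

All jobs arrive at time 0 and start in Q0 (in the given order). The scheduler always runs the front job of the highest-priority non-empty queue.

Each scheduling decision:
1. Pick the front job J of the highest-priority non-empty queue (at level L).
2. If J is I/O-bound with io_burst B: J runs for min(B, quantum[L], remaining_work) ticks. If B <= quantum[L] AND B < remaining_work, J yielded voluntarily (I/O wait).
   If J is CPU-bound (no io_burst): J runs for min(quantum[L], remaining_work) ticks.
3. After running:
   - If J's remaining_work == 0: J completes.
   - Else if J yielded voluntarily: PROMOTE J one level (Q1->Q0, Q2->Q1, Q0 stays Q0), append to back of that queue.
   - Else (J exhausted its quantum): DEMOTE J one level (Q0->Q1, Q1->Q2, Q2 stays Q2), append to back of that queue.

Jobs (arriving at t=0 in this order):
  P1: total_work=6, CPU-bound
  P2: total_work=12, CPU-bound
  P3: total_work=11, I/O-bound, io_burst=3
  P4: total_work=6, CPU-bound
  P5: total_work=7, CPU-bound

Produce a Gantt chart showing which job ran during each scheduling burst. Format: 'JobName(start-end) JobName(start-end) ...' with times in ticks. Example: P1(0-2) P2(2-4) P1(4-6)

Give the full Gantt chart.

t=0-2: P1@Q0 runs 2, rem=4, quantum used, demote→Q1. Q0=[P2,P3,P4,P5] Q1=[P1] Q2=[]
t=2-4: P2@Q0 runs 2, rem=10, quantum used, demote→Q1. Q0=[P3,P4,P5] Q1=[P1,P2] Q2=[]
t=4-6: P3@Q0 runs 2, rem=9, quantum used, demote→Q1. Q0=[P4,P5] Q1=[P1,P2,P3] Q2=[]
t=6-8: P4@Q0 runs 2, rem=4, quantum used, demote→Q1. Q0=[P5] Q1=[P1,P2,P3,P4] Q2=[]
t=8-10: P5@Q0 runs 2, rem=5, quantum used, demote→Q1. Q0=[] Q1=[P1,P2,P3,P4,P5] Q2=[]
t=10-14: P1@Q1 runs 4, rem=0, completes. Q0=[] Q1=[P2,P3,P4,P5] Q2=[]
t=14-19: P2@Q1 runs 5, rem=5, quantum used, demote→Q2. Q0=[] Q1=[P3,P4,P5] Q2=[P2]
t=19-22: P3@Q1 runs 3, rem=6, I/O yield, promote→Q0. Q0=[P3] Q1=[P4,P5] Q2=[P2]
t=22-24: P3@Q0 runs 2, rem=4, quantum used, demote→Q1. Q0=[] Q1=[P4,P5,P3] Q2=[P2]
t=24-28: P4@Q1 runs 4, rem=0, completes. Q0=[] Q1=[P5,P3] Q2=[P2]
t=28-33: P5@Q1 runs 5, rem=0, completes. Q0=[] Q1=[P3] Q2=[P2]
t=33-36: P3@Q1 runs 3, rem=1, I/O yield, promote→Q0. Q0=[P3] Q1=[] Q2=[P2]
t=36-37: P3@Q0 runs 1, rem=0, completes. Q0=[] Q1=[] Q2=[P2]
t=37-42: P2@Q2 runs 5, rem=0, completes. Q0=[] Q1=[] Q2=[]

Answer: P1(0-2) P2(2-4) P3(4-6) P4(6-8) P5(8-10) P1(10-14) P2(14-19) P3(19-22) P3(22-24) P4(24-28) P5(28-33) P3(33-36) P3(36-37) P2(37-42)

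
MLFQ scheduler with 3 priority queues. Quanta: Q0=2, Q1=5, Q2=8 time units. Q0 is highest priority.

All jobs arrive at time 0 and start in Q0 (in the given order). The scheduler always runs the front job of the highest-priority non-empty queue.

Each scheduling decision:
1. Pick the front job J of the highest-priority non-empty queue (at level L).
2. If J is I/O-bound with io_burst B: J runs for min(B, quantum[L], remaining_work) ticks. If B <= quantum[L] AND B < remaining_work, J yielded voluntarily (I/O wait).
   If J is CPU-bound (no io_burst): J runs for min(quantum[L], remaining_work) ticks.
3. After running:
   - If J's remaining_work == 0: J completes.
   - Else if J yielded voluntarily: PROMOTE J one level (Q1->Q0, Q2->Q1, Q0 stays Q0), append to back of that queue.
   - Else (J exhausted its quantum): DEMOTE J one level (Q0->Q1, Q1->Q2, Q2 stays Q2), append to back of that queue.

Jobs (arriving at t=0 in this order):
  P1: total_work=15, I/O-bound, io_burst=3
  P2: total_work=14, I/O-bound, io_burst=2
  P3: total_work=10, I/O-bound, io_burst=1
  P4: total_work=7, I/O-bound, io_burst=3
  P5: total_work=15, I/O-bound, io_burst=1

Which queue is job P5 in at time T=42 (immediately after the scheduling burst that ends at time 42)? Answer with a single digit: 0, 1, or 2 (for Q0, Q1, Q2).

Answer: 0

Derivation:
t=0-2: P1@Q0 runs 2, rem=13, quantum used, demote→Q1. Q0=[P2,P3,P4,P5] Q1=[P1] Q2=[]
t=2-4: P2@Q0 runs 2, rem=12, I/O yield, promote→Q0. Q0=[P3,P4,P5,P2] Q1=[P1] Q2=[]
t=4-5: P3@Q0 runs 1, rem=9, I/O yield, promote→Q0. Q0=[P4,P5,P2,P3] Q1=[P1] Q2=[]
t=5-7: P4@Q0 runs 2, rem=5, quantum used, demote→Q1. Q0=[P5,P2,P3] Q1=[P1,P4] Q2=[]
t=7-8: P5@Q0 runs 1, rem=14, I/O yield, promote→Q0. Q0=[P2,P3,P5] Q1=[P1,P4] Q2=[]
t=8-10: P2@Q0 runs 2, rem=10, I/O yield, promote→Q0. Q0=[P3,P5,P2] Q1=[P1,P4] Q2=[]
t=10-11: P3@Q0 runs 1, rem=8, I/O yield, promote→Q0. Q0=[P5,P2,P3] Q1=[P1,P4] Q2=[]
t=11-12: P5@Q0 runs 1, rem=13, I/O yield, promote→Q0. Q0=[P2,P3,P5] Q1=[P1,P4] Q2=[]
t=12-14: P2@Q0 runs 2, rem=8, I/O yield, promote→Q0. Q0=[P3,P5,P2] Q1=[P1,P4] Q2=[]
t=14-15: P3@Q0 runs 1, rem=7, I/O yield, promote→Q0. Q0=[P5,P2,P3] Q1=[P1,P4] Q2=[]
t=15-16: P5@Q0 runs 1, rem=12, I/O yield, promote→Q0. Q0=[P2,P3,P5] Q1=[P1,P4] Q2=[]
t=16-18: P2@Q0 runs 2, rem=6, I/O yield, promote→Q0. Q0=[P3,P5,P2] Q1=[P1,P4] Q2=[]
t=18-19: P3@Q0 runs 1, rem=6, I/O yield, promote→Q0. Q0=[P5,P2,P3] Q1=[P1,P4] Q2=[]
t=19-20: P5@Q0 runs 1, rem=11, I/O yield, promote→Q0. Q0=[P2,P3,P5] Q1=[P1,P4] Q2=[]
t=20-22: P2@Q0 runs 2, rem=4, I/O yield, promote→Q0. Q0=[P3,P5,P2] Q1=[P1,P4] Q2=[]
t=22-23: P3@Q0 runs 1, rem=5, I/O yield, promote→Q0. Q0=[P5,P2,P3] Q1=[P1,P4] Q2=[]
t=23-24: P5@Q0 runs 1, rem=10, I/O yield, promote→Q0. Q0=[P2,P3,P5] Q1=[P1,P4] Q2=[]
t=24-26: P2@Q0 runs 2, rem=2, I/O yield, promote→Q0. Q0=[P3,P5,P2] Q1=[P1,P4] Q2=[]
t=26-27: P3@Q0 runs 1, rem=4, I/O yield, promote→Q0. Q0=[P5,P2,P3] Q1=[P1,P4] Q2=[]
t=27-28: P5@Q0 runs 1, rem=9, I/O yield, promote→Q0. Q0=[P2,P3,P5] Q1=[P1,P4] Q2=[]
t=28-30: P2@Q0 runs 2, rem=0, completes. Q0=[P3,P5] Q1=[P1,P4] Q2=[]
t=30-31: P3@Q0 runs 1, rem=3, I/O yield, promote→Q0. Q0=[P5,P3] Q1=[P1,P4] Q2=[]
t=31-32: P5@Q0 runs 1, rem=8, I/O yield, promote→Q0. Q0=[P3,P5] Q1=[P1,P4] Q2=[]
t=32-33: P3@Q0 runs 1, rem=2, I/O yield, promote→Q0. Q0=[P5,P3] Q1=[P1,P4] Q2=[]
t=33-34: P5@Q0 runs 1, rem=7, I/O yield, promote→Q0. Q0=[P3,P5] Q1=[P1,P4] Q2=[]
t=34-35: P3@Q0 runs 1, rem=1, I/O yield, promote→Q0. Q0=[P5,P3] Q1=[P1,P4] Q2=[]
t=35-36: P5@Q0 runs 1, rem=6, I/O yield, promote→Q0. Q0=[P3,P5] Q1=[P1,P4] Q2=[]
t=36-37: P3@Q0 runs 1, rem=0, completes. Q0=[P5] Q1=[P1,P4] Q2=[]
t=37-38: P5@Q0 runs 1, rem=5, I/O yield, promote→Q0. Q0=[P5] Q1=[P1,P4] Q2=[]
t=38-39: P5@Q0 runs 1, rem=4, I/O yield, promote→Q0. Q0=[P5] Q1=[P1,P4] Q2=[]
t=39-40: P5@Q0 runs 1, rem=3, I/O yield, promote→Q0. Q0=[P5] Q1=[P1,P4] Q2=[]
t=40-41: P5@Q0 runs 1, rem=2, I/O yield, promote→Q0. Q0=[P5] Q1=[P1,P4] Q2=[]
t=41-42: P5@Q0 runs 1, rem=1, I/O yield, promote→Q0. Q0=[P5] Q1=[P1,P4] Q2=[]
t=42-43: P5@Q0 runs 1, rem=0, completes. Q0=[] Q1=[P1,P4] Q2=[]
t=43-46: P1@Q1 runs 3, rem=10, I/O yield, promote→Q0. Q0=[P1] Q1=[P4] Q2=[]
t=46-48: P1@Q0 runs 2, rem=8, quantum used, demote→Q1. Q0=[] Q1=[P4,P1] Q2=[]
t=48-51: P4@Q1 runs 3, rem=2, I/O yield, promote→Q0. Q0=[P4] Q1=[P1] Q2=[]
t=51-53: P4@Q0 runs 2, rem=0, completes. Q0=[] Q1=[P1] Q2=[]
t=53-56: P1@Q1 runs 3, rem=5, I/O yield, promote→Q0. Q0=[P1] Q1=[] Q2=[]
t=56-58: P1@Q0 runs 2, rem=3, quantum used, demote→Q1. Q0=[] Q1=[P1] Q2=[]
t=58-61: P1@Q1 runs 3, rem=0, completes. Q0=[] Q1=[] Q2=[]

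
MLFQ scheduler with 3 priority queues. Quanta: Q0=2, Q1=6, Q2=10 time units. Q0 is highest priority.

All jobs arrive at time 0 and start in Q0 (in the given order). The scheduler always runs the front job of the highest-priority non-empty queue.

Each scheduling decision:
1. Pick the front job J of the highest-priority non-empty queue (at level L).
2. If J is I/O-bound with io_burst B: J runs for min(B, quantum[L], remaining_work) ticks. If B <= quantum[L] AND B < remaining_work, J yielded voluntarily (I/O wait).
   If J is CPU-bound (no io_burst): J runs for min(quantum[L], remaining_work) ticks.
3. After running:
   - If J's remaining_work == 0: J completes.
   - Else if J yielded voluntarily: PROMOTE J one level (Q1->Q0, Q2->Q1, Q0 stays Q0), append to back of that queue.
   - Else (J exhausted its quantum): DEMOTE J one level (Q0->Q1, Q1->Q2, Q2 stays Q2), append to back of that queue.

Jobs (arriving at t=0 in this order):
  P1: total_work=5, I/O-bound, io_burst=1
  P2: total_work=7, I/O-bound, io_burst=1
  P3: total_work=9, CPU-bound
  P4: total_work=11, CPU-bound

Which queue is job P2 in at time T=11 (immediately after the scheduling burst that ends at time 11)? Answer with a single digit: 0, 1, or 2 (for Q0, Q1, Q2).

Answer: 0

Derivation:
t=0-1: P1@Q0 runs 1, rem=4, I/O yield, promote→Q0. Q0=[P2,P3,P4,P1] Q1=[] Q2=[]
t=1-2: P2@Q0 runs 1, rem=6, I/O yield, promote→Q0. Q0=[P3,P4,P1,P2] Q1=[] Q2=[]
t=2-4: P3@Q0 runs 2, rem=7, quantum used, demote→Q1. Q0=[P4,P1,P2] Q1=[P3] Q2=[]
t=4-6: P4@Q0 runs 2, rem=9, quantum used, demote→Q1. Q0=[P1,P2] Q1=[P3,P4] Q2=[]
t=6-7: P1@Q0 runs 1, rem=3, I/O yield, promote→Q0. Q0=[P2,P1] Q1=[P3,P4] Q2=[]
t=7-8: P2@Q0 runs 1, rem=5, I/O yield, promote→Q0. Q0=[P1,P2] Q1=[P3,P4] Q2=[]
t=8-9: P1@Q0 runs 1, rem=2, I/O yield, promote→Q0. Q0=[P2,P1] Q1=[P3,P4] Q2=[]
t=9-10: P2@Q0 runs 1, rem=4, I/O yield, promote→Q0. Q0=[P1,P2] Q1=[P3,P4] Q2=[]
t=10-11: P1@Q0 runs 1, rem=1, I/O yield, promote→Q0. Q0=[P2,P1] Q1=[P3,P4] Q2=[]
t=11-12: P2@Q0 runs 1, rem=3, I/O yield, promote→Q0. Q0=[P1,P2] Q1=[P3,P4] Q2=[]
t=12-13: P1@Q0 runs 1, rem=0, completes. Q0=[P2] Q1=[P3,P4] Q2=[]
t=13-14: P2@Q0 runs 1, rem=2, I/O yield, promote→Q0. Q0=[P2] Q1=[P3,P4] Q2=[]
t=14-15: P2@Q0 runs 1, rem=1, I/O yield, promote→Q0. Q0=[P2] Q1=[P3,P4] Q2=[]
t=15-16: P2@Q0 runs 1, rem=0, completes. Q0=[] Q1=[P3,P4] Q2=[]
t=16-22: P3@Q1 runs 6, rem=1, quantum used, demote→Q2. Q0=[] Q1=[P4] Q2=[P3]
t=22-28: P4@Q1 runs 6, rem=3, quantum used, demote→Q2. Q0=[] Q1=[] Q2=[P3,P4]
t=28-29: P3@Q2 runs 1, rem=0, completes. Q0=[] Q1=[] Q2=[P4]
t=29-32: P4@Q2 runs 3, rem=0, completes. Q0=[] Q1=[] Q2=[]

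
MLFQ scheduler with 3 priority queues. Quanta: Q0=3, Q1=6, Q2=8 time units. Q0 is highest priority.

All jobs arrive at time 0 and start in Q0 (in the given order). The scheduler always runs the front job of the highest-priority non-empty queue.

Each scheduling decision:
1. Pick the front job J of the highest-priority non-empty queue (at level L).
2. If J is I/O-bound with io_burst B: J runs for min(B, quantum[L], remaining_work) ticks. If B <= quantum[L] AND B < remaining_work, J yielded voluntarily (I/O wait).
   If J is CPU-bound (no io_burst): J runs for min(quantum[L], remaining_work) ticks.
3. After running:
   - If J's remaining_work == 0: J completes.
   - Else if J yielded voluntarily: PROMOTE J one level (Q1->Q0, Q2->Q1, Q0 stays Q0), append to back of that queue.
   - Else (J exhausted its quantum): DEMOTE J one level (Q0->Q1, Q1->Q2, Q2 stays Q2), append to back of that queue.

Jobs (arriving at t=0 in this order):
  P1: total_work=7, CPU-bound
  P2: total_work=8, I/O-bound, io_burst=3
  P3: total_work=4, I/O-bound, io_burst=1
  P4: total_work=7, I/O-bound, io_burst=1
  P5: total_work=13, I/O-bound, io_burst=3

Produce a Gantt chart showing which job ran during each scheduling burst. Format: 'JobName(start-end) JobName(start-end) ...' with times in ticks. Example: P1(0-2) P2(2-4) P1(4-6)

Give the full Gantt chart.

Answer: P1(0-3) P2(3-6) P3(6-7) P4(7-8) P5(8-11) P2(11-14) P3(14-15) P4(15-16) P5(16-19) P2(19-21) P3(21-22) P4(22-23) P5(23-26) P3(26-27) P4(27-28) P5(28-31) P4(31-32) P5(32-33) P4(33-34) P4(34-35) P1(35-39)

Derivation:
t=0-3: P1@Q0 runs 3, rem=4, quantum used, demote→Q1. Q0=[P2,P3,P4,P5] Q1=[P1] Q2=[]
t=3-6: P2@Q0 runs 3, rem=5, I/O yield, promote→Q0. Q0=[P3,P4,P5,P2] Q1=[P1] Q2=[]
t=6-7: P3@Q0 runs 1, rem=3, I/O yield, promote→Q0. Q0=[P4,P5,P2,P3] Q1=[P1] Q2=[]
t=7-8: P4@Q0 runs 1, rem=6, I/O yield, promote→Q0. Q0=[P5,P2,P3,P4] Q1=[P1] Q2=[]
t=8-11: P5@Q0 runs 3, rem=10, I/O yield, promote→Q0. Q0=[P2,P3,P4,P5] Q1=[P1] Q2=[]
t=11-14: P2@Q0 runs 3, rem=2, I/O yield, promote→Q0. Q0=[P3,P4,P5,P2] Q1=[P1] Q2=[]
t=14-15: P3@Q0 runs 1, rem=2, I/O yield, promote→Q0. Q0=[P4,P5,P2,P3] Q1=[P1] Q2=[]
t=15-16: P4@Q0 runs 1, rem=5, I/O yield, promote→Q0. Q0=[P5,P2,P3,P4] Q1=[P1] Q2=[]
t=16-19: P5@Q0 runs 3, rem=7, I/O yield, promote→Q0. Q0=[P2,P3,P4,P5] Q1=[P1] Q2=[]
t=19-21: P2@Q0 runs 2, rem=0, completes. Q0=[P3,P4,P5] Q1=[P1] Q2=[]
t=21-22: P3@Q0 runs 1, rem=1, I/O yield, promote→Q0. Q0=[P4,P5,P3] Q1=[P1] Q2=[]
t=22-23: P4@Q0 runs 1, rem=4, I/O yield, promote→Q0. Q0=[P5,P3,P4] Q1=[P1] Q2=[]
t=23-26: P5@Q0 runs 3, rem=4, I/O yield, promote→Q0. Q0=[P3,P4,P5] Q1=[P1] Q2=[]
t=26-27: P3@Q0 runs 1, rem=0, completes. Q0=[P4,P5] Q1=[P1] Q2=[]
t=27-28: P4@Q0 runs 1, rem=3, I/O yield, promote→Q0. Q0=[P5,P4] Q1=[P1] Q2=[]
t=28-31: P5@Q0 runs 3, rem=1, I/O yield, promote→Q0. Q0=[P4,P5] Q1=[P1] Q2=[]
t=31-32: P4@Q0 runs 1, rem=2, I/O yield, promote→Q0. Q0=[P5,P4] Q1=[P1] Q2=[]
t=32-33: P5@Q0 runs 1, rem=0, completes. Q0=[P4] Q1=[P1] Q2=[]
t=33-34: P4@Q0 runs 1, rem=1, I/O yield, promote→Q0. Q0=[P4] Q1=[P1] Q2=[]
t=34-35: P4@Q0 runs 1, rem=0, completes. Q0=[] Q1=[P1] Q2=[]
t=35-39: P1@Q1 runs 4, rem=0, completes. Q0=[] Q1=[] Q2=[]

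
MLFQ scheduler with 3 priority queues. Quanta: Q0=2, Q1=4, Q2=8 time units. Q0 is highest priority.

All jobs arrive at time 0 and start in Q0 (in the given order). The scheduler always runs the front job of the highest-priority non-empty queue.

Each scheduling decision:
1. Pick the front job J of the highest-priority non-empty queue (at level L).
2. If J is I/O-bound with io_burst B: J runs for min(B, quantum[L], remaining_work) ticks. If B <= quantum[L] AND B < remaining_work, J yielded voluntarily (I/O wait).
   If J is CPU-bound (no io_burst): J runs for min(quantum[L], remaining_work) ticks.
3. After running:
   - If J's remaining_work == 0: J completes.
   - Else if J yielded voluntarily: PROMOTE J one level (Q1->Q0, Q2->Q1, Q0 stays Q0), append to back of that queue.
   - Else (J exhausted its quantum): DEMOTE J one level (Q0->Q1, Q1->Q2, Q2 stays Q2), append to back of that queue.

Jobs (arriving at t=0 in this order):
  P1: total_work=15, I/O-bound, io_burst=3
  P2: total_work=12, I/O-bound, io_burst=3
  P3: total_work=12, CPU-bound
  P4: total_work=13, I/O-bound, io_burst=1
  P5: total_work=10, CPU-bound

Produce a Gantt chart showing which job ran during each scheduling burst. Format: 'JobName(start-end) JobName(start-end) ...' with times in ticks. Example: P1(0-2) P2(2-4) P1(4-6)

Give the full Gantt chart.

Answer: P1(0-2) P2(2-4) P3(4-6) P4(6-7) P5(7-9) P4(9-10) P4(10-11) P4(11-12) P4(12-13) P4(13-14) P4(14-15) P4(15-16) P4(16-17) P4(17-18) P4(18-19) P4(19-20) P4(20-21) P1(21-24) P1(24-26) P2(26-29) P2(29-31) P3(31-35) P5(35-39) P1(39-42) P1(42-44) P2(44-47) P2(47-49) P1(49-52) P3(52-58) P5(58-62)

Derivation:
t=0-2: P1@Q0 runs 2, rem=13, quantum used, demote→Q1. Q0=[P2,P3,P4,P5] Q1=[P1] Q2=[]
t=2-4: P2@Q0 runs 2, rem=10, quantum used, demote→Q1. Q0=[P3,P4,P5] Q1=[P1,P2] Q2=[]
t=4-6: P3@Q0 runs 2, rem=10, quantum used, demote→Q1. Q0=[P4,P5] Q1=[P1,P2,P3] Q2=[]
t=6-7: P4@Q0 runs 1, rem=12, I/O yield, promote→Q0. Q0=[P5,P4] Q1=[P1,P2,P3] Q2=[]
t=7-9: P5@Q0 runs 2, rem=8, quantum used, demote→Q1. Q0=[P4] Q1=[P1,P2,P3,P5] Q2=[]
t=9-10: P4@Q0 runs 1, rem=11, I/O yield, promote→Q0. Q0=[P4] Q1=[P1,P2,P3,P5] Q2=[]
t=10-11: P4@Q0 runs 1, rem=10, I/O yield, promote→Q0. Q0=[P4] Q1=[P1,P2,P3,P5] Q2=[]
t=11-12: P4@Q0 runs 1, rem=9, I/O yield, promote→Q0. Q0=[P4] Q1=[P1,P2,P3,P5] Q2=[]
t=12-13: P4@Q0 runs 1, rem=8, I/O yield, promote→Q0. Q0=[P4] Q1=[P1,P2,P3,P5] Q2=[]
t=13-14: P4@Q0 runs 1, rem=7, I/O yield, promote→Q0. Q0=[P4] Q1=[P1,P2,P3,P5] Q2=[]
t=14-15: P4@Q0 runs 1, rem=6, I/O yield, promote→Q0. Q0=[P4] Q1=[P1,P2,P3,P5] Q2=[]
t=15-16: P4@Q0 runs 1, rem=5, I/O yield, promote→Q0. Q0=[P4] Q1=[P1,P2,P3,P5] Q2=[]
t=16-17: P4@Q0 runs 1, rem=4, I/O yield, promote→Q0. Q0=[P4] Q1=[P1,P2,P3,P5] Q2=[]
t=17-18: P4@Q0 runs 1, rem=3, I/O yield, promote→Q0. Q0=[P4] Q1=[P1,P2,P3,P5] Q2=[]
t=18-19: P4@Q0 runs 1, rem=2, I/O yield, promote→Q0. Q0=[P4] Q1=[P1,P2,P3,P5] Q2=[]
t=19-20: P4@Q0 runs 1, rem=1, I/O yield, promote→Q0. Q0=[P4] Q1=[P1,P2,P3,P5] Q2=[]
t=20-21: P4@Q0 runs 1, rem=0, completes. Q0=[] Q1=[P1,P2,P3,P5] Q2=[]
t=21-24: P1@Q1 runs 3, rem=10, I/O yield, promote→Q0. Q0=[P1] Q1=[P2,P3,P5] Q2=[]
t=24-26: P1@Q0 runs 2, rem=8, quantum used, demote→Q1. Q0=[] Q1=[P2,P3,P5,P1] Q2=[]
t=26-29: P2@Q1 runs 3, rem=7, I/O yield, promote→Q0. Q0=[P2] Q1=[P3,P5,P1] Q2=[]
t=29-31: P2@Q0 runs 2, rem=5, quantum used, demote→Q1. Q0=[] Q1=[P3,P5,P1,P2] Q2=[]
t=31-35: P3@Q1 runs 4, rem=6, quantum used, demote→Q2. Q0=[] Q1=[P5,P1,P2] Q2=[P3]
t=35-39: P5@Q1 runs 4, rem=4, quantum used, demote→Q2. Q0=[] Q1=[P1,P2] Q2=[P3,P5]
t=39-42: P1@Q1 runs 3, rem=5, I/O yield, promote→Q0. Q0=[P1] Q1=[P2] Q2=[P3,P5]
t=42-44: P1@Q0 runs 2, rem=3, quantum used, demote→Q1. Q0=[] Q1=[P2,P1] Q2=[P3,P5]
t=44-47: P2@Q1 runs 3, rem=2, I/O yield, promote→Q0. Q0=[P2] Q1=[P1] Q2=[P3,P5]
t=47-49: P2@Q0 runs 2, rem=0, completes. Q0=[] Q1=[P1] Q2=[P3,P5]
t=49-52: P1@Q1 runs 3, rem=0, completes. Q0=[] Q1=[] Q2=[P3,P5]
t=52-58: P3@Q2 runs 6, rem=0, completes. Q0=[] Q1=[] Q2=[P5]
t=58-62: P5@Q2 runs 4, rem=0, completes. Q0=[] Q1=[] Q2=[]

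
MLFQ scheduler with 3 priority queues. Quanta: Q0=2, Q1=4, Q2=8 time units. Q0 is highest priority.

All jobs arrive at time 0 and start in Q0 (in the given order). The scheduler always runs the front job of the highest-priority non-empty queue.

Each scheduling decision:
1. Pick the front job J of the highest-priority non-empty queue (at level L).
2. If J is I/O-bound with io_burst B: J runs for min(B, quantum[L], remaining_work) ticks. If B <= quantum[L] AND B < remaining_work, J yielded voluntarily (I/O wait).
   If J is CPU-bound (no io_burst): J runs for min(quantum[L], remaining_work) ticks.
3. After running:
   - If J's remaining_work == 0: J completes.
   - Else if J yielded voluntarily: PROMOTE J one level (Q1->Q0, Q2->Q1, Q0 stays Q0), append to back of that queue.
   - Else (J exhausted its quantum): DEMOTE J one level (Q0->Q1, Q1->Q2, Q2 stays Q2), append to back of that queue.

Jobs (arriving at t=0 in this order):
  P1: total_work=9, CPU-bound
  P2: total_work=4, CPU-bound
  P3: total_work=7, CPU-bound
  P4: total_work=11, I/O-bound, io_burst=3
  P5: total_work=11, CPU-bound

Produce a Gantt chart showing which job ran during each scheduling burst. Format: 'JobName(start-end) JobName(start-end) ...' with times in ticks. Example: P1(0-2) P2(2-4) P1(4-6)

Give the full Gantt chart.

t=0-2: P1@Q0 runs 2, rem=7, quantum used, demote→Q1. Q0=[P2,P3,P4,P5] Q1=[P1] Q2=[]
t=2-4: P2@Q0 runs 2, rem=2, quantum used, demote→Q1. Q0=[P3,P4,P5] Q1=[P1,P2] Q2=[]
t=4-6: P3@Q0 runs 2, rem=5, quantum used, demote→Q1. Q0=[P4,P5] Q1=[P1,P2,P3] Q2=[]
t=6-8: P4@Q0 runs 2, rem=9, quantum used, demote→Q1. Q0=[P5] Q1=[P1,P2,P3,P4] Q2=[]
t=8-10: P5@Q0 runs 2, rem=9, quantum used, demote→Q1. Q0=[] Q1=[P1,P2,P3,P4,P5] Q2=[]
t=10-14: P1@Q1 runs 4, rem=3, quantum used, demote→Q2. Q0=[] Q1=[P2,P3,P4,P5] Q2=[P1]
t=14-16: P2@Q1 runs 2, rem=0, completes. Q0=[] Q1=[P3,P4,P5] Q2=[P1]
t=16-20: P3@Q1 runs 4, rem=1, quantum used, demote→Q2. Q0=[] Q1=[P4,P5] Q2=[P1,P3]
t=20-23: P4@Q1 runs 3, rem=6, I/O yield, promote→Q0. Q0=[P4] Q1=[P5] Q2=[P1,P3]
t=23-25: P4@Q0 runs 2, rem=4, quantum used, demote→Q1. Q0=[] Q1=[P5,P4] Q2=[P1,P3]
t=25-29: P5@Q1 runs 4, rem=5, quantum used, demote→Q2. Q0=[] Q1=[P4] Q2=[P1,P3,P5]
t=29-32: P4@Q1 runs 3, rem=1, I/O yield, promote→Q0. Q0=[P4] Q1=[] Q2=[P1,P3,P5]
t=32-33: P4@Q0 runs 1, rem=0, completes. Q0=[] Q1=[] Q2=[P1,P3,P5]
t=33-36: P1@Q2 runs 3, rem=0, completes. Q0=[] Q1=[] Q2=[P3,P5]
t=36-37: P3@Q2 runs 1, rem=0, completes. Q0=[] Q1=[] Q2=[P5]
t=37-42: P5@Q2 runs 5, rem=0, completes. Q0=[] Q1=[] Q2=[]

Answer: P1(0-2) P2(2-4) P3(4-6) P4(6-8) P5(8-10) P1(10-14) P2(14-16) P3(16-20) P4(20-23) P4(23-25) P5(25-29) P4(29-32) P4(32-33) P1(33-36) P3(36-37) P5(37-42)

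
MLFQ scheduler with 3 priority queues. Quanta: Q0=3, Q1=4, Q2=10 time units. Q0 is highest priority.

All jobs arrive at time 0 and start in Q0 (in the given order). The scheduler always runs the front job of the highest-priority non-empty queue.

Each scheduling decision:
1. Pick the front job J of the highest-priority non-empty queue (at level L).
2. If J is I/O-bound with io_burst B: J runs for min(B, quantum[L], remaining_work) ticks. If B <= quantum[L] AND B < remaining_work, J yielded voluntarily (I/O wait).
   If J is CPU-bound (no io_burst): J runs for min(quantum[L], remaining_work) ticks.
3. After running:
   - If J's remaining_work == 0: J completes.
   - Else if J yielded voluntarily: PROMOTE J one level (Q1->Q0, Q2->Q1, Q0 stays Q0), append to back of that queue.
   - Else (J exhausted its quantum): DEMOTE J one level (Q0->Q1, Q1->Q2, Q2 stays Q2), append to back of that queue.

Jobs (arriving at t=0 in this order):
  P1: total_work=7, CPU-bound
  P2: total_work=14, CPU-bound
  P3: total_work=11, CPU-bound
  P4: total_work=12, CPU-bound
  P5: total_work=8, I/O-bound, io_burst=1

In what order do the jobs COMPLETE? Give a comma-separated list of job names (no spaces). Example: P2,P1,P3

Answer: P5,P1,P2,P3,P4

Derivation:
t=0-3: P1@Q0 runs 3, rem=4, quantum used, demote→Q1. Q0=[P2,P3,P4,P5] Q1=[P1] Q2=[]
t=3-6: P2@Q0 runs 3, rem=11, quantum used, demote→Q1. Q0=[P3,P4,P5] Q1=[P1,P2] Q2=[]
t=6-9: P3@Q0 runs 3, rem=8, quantum used, demote→Q1. Q0=[P4,P5] Q1=[P1,P2,P3] Q2=[]
t=9-12: P4@Q0 runs 3, rem=9, quantum used, demote→Q1. Q0=[P5] Q1=[P1,P2,P3,P4] Q2=[]
t=12-13: P5@Q0 runs 1, rem=7, I/O yield, promote→Q0. Q0=[P5] Q1=[P1,P2,P3,P4] Q2=[]
t=13-14: P5@Q0 runs 1, rem=6, I/O yield, promote→Q0. Q0=[P5] Q1=[P1,P2,P3,P4] Q2=[]
t=14-15: P5@Q0 runs 1, rem=5, I/O yield, promote→Q0. Q0=[P5] Q1=[P1,P2,P3,P4] Q2=[]
t=15-16: P5@Q0 runs 1, rem=4, I/O yield, promote→Q0. Q0=[P5] Q1=[P1,P2,P3,P4] Q2=[]
t=16-17: P5@Q0 runs 1, rem=3, I/O yield, promote→Q0. Q0=[P5] Q1=[P1,P2,P3,P4] Q2=[]
t=17-18: P5@Q0 runs 1, rem=2, I/O yield, promote→Q0. Q0=[P5] Q1=[P1,P2,P3,P4] Q2=[]
t=18-19: P5@Q0 runs 1, rem=1, I/O yield, promote→Q0. Q0=[P5] Q1=[P1,P2,P3,P4] Q2=[]
t=19-20: P5@Q0 runs 1, rem=0, completes. Q0=[] Q1=[P1,P2,P3,P4] Q2=[]
t=20-24: P1@Q1 runs 4, rem=0, completes. Q0=[] Q1=[P2,P3,P4] Q2=[]
t=24-28: P2@Q1 runs 4, rem=7, quantum used, demote→Q2. Q0=[] Q1=[P3,P4] Q2=[P2]
t=28-32: P3@Q1 runs 4, rem=4, quantum used, demote→Q2. Q0=[] Q1=[P4] Q2=[P2,P3]
t=32-36: P4@Q1 runs 4, rem=5, quantum used, demote→Q2. Q0=[] Q1=[] Q2=[P2,P3,P4]
t=36-43: P2@Q2 runs 7, rem=0, completes. Q0=[] Q1=[] Q2=[P3,P4]
t=43-47: P3@Q2 runs 4, rem=0, completes. Q0=[] Q1=[] Q2=[P4]
t=47-52: P4@Q2 runs 5, rem=0, completes. Q0=[] Q1=[] Q2=[]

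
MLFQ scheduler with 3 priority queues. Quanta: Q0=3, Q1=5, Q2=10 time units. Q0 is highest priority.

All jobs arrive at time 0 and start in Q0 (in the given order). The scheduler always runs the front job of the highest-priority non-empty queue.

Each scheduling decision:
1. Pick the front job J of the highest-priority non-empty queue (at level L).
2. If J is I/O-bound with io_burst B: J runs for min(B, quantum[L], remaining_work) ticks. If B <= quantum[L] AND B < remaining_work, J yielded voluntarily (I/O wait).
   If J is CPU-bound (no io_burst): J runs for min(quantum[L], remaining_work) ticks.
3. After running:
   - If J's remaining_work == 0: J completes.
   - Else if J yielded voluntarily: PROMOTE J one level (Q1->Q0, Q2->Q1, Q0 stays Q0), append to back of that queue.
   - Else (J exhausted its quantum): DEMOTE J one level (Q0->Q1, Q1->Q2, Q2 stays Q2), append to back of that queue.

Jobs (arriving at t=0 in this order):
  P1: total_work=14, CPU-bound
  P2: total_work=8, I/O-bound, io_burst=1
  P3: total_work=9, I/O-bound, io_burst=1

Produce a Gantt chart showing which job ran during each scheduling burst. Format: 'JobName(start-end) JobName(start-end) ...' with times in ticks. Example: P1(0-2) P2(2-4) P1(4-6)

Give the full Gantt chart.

t=0-3: P1@Q0 runs 3, rem=11, quantum used, demote→Q1. Q0=[P2,P3] Q1=[P1] Q2=[]
t=3-4: P2@Q0 runs 1, rem=7, I/O yield, promote→Q0. Q0=[P3,P2] Q1=[P1] Q2=[]
t=4-5: P3@Q0 runs 1, rem=8, I/O yield, promote→Q0. Q0=[P2,P3] Q1=[P1] Q2=[]
t=5-6: P2@Q0 runs 1, rem=6, I/O yield, promote→Q0. Q0=[P3,P2] Q1=[P1] Q2=[]
t=6-7: P3@Q0 runs 1, rem=7, I/O yield, promote→Q0. Q0=[P2,P3] Q1=[P1] Q2=[]
t=7-8: P2@Q0 runs 1, rem=5, I/O yield, promote→Q0. Q0=[P3,P2] Q1=[P1] Q2=[]
t=8-9: P3@Q0 runs 1, rem=6, I/O yield, promote→Q0. Q0=[P2,P3] Q1=[P1] Q2=[]
t=9-10: P2@Q0 runs 1, rem=4, I/O yield, promote→Q0. Q0=[P3,P2] Q1=[P1] Q2=[]
t=10-11: P3@Q0 runs 1, rem=5, I/O yield, promote→Q0. Q0=[P2,P3] Q1=[P1] Q2=[]
t=11-12: P2@Q0 runs 1, rem=3, I/O yield, promote→Q0. Q0=[P3,P2] Q1=[P1] Q2=[]
t=12-13: P3@Q0 runs 1, rem=4, I/O yield, promote→Q0. Q0=[P2,P3] Q1=[P1] Q2=[]
t=13-14: P2@Q0 runs 1, rem=2, I/O yield, promote→Q0. Q0=[P3,P2] Q1=[P1] Q2=[]
t=14-15: P3@Q0 runs 1, rem=3, I/O yield, promote→Q0. Q0=[P2,P3] Q1=[P1] Q2=[]
t=15-16: P2@Q0 runs 1, rem=1, I/O yield, promote→Q0. Q0=[P3,P2] Q1=[P1] Q2=[]
t=16-17: P3@Q0 runs 1, rem=2, I/O yield, promote→Q0. Q0=[P2,P3] Q1=[P1] Q2=[]
t=17-18: P2@Q0 runs 1, rem=0, completes. Q0=[P3] Q1=[P1] Q2=[]
t=18-19: P3@Q0 runs 1, rem=1, I/O yield, promote→Q0. Q0=[P3] Q1=[P1] Q2=[]
t=19-20: P3@Q0 runs 1, rem=0, completes. Q0=[] Q1=[P1] Q2=[]
t=20-25: P1@Q1 runs 5, rem=6, quantum used, demote→Q2. Q0=[] Q1=[] Q2=[P1]
t=25-31: P1@Q2 runs 6, rem=0, completes. Q0=[] Q1=[] Q2=[]

Answer: P1(0-3) P2(3-4) P3(4-5) P2(5-6) P3(6-7) P2(7-8) P3(8-9) P2(9-10) P3(10-11) P2(11-12) P3(12-13) P2(13-14) P3(14-15) P2(15-16) P3(16-17) P2(17-18) P3(18-19) P3(19-20) P1(20-25) P1(25-31)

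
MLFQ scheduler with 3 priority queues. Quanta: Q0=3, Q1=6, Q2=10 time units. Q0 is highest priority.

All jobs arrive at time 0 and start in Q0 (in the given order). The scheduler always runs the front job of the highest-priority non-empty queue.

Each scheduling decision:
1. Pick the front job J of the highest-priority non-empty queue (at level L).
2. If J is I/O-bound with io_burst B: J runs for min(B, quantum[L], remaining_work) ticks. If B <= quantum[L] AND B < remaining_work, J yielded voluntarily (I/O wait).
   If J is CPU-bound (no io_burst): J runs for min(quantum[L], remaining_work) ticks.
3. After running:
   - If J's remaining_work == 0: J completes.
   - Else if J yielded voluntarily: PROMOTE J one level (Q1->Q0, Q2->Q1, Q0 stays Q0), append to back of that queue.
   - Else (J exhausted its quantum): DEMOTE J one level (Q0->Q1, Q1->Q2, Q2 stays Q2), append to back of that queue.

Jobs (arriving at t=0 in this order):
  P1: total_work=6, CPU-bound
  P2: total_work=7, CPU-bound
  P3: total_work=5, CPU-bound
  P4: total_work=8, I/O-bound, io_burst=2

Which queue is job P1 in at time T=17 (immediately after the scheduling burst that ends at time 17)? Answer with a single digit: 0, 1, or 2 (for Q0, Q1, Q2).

Answer: 1

Derivation:
t=0-3: P1@Q0 runs 3, rem=3, quantum used, demote→Q1. Q0=[P2,P3,P4] Q1=[P1] Q2=[]
t=3-6: P2@Q0 runs 3, rem=4, quantum used, demote→Q1. Q0=[P3,P4] Q1=[P1,P2] Q2=[]
t=6-9: P3@Q0 runs 3, rem=2, quantum used, demote→Q1. Q0=[P4] Q1=[P1,P2,P3] Q2=[]
t=9-11: P4@Q0 runs 2, rem=6, I/O yield, promote→Q0. Q0=[P4] Q1=[P1,P2,P3] Q2=[]
t=11-13: P4@Q0 runs 2, rem=4, I/O yield, promote→Q0. Q0=[P4] Q1=[P1,P2,P3] Q2=[]
t=13-15: P4@Q0 runs 2, rem=2, I/O yield, promote→Q0. Q0=[P4] Q1=[P1,P2,P3] Q2=[]
t=15-17: P4@Q0 runs 2, rem=0, completes. Q0=[] Q1=[P1,P2,P3] Q2=[]
t=17-20: P1@Q1 runs 3, rem=0, completes. Q0=[] Q1=[P2,P3] Q2=[]
t=20-24: P2@Q1 runs 4, rem=0, completes. Q0=[] Q1=[P3] Q2=[]
t=24-26: P3@Q1 runs 2, rem=0, completes. Q0=[] Q1=[] Q2=[]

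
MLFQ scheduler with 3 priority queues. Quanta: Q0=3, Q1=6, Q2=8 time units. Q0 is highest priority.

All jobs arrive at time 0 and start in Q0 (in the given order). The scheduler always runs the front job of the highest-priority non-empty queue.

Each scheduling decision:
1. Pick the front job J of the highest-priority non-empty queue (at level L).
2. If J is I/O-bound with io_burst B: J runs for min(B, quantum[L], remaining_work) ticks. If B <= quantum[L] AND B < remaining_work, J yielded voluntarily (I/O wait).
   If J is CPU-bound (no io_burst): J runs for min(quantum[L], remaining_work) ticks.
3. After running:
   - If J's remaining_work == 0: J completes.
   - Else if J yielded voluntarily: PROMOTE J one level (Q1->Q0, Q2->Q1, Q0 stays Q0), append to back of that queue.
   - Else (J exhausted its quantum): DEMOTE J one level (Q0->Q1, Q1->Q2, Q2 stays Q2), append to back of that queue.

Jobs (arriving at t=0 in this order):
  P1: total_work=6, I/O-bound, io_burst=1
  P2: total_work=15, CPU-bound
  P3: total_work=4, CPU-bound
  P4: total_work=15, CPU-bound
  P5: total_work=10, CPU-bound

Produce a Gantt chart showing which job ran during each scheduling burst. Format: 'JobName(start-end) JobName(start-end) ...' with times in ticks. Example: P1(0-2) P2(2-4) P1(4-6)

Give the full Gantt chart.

t=0-1: P1@Q0 runs 1, rem=5, I/O yield, promote→Q0. Q0=[P2,P3,P4,P5,P1] Q1=[] Q2=[]
t=1-4: P2@Q0 runs 3, rem=12, quantum used, demote→Q1. Q0=[P3,P4,P5,P1] Q1=[P2] Q2=[]
t=4-7: P3@Q0 runs 3, rem=1, quantum used, demote→Q1. Q0=[P4,P5,P1] Q1=[P2,P3] Q2=[]
t=7-10: P4@Q0 runs 3, rem=12, quantum used, demote→Q1. Q0=[P5,P1] Q1=[P2,P3,P4] Q2=[]
t=10-13: P5@Q0 runs 3, rem=7, quantum used, demote→Q1. Q0=[P1] Q1=[P2,P3,P4,P5] Q2=[]
t=13-14: P1@Q0 runs 1, rem=4, I/O yield, promote→Q0. Q0=[P1] Q1=[P2,P3,P4,P5] Q2=[]
t=14-15: P1@Q0 runs 1, rem=3, I/O yield, promote→Q0. Q0=[P1] Q1=[P2,P3,P4,P5] Q2=[]
t=15-16: P1@Q0 runs 1, rem=2, I/O yield, promote→Q0. Q0=[P1] Q1=[P2,P3,P4,P5] Q2=[]
t=16-17: P1@Q0 runs 1, rem=1, I/O yield, promote→Q0. Q0=[P1] Q1=[P2,P3,P4,P5] Q2=[]
t=17-18: P1@Q0 runs 1, rem=0, completes. Q0=[] Q1=[P2,P3,P4,P5] Q2=[]
t=18-24: P2@Q1 runs 6, rem=6, quantum used, demote→Q2. Q0=[] Q1=[P3,P4,P5] Q2=[P2]
t=24-25: P3@Q1 runs 1, rem=0, completes. Q0=[] Q1=[P4,P5] Q2=[P2]
t=25-31: P4@Q1 runs 6, rem=6, quantum used, demote→Q2. Q0=[] Q1=[P5] Q2=[P2,P4]
t=31-37: P5@Q1 runs 6, rem=1, quantum used, demote→Q2. Q0=[] Q1=[] Q2=[P2,P4,P5]
t=37-43: P2@Q2 runs 6, rem=0, completes. Q0=[] Q1=[] Q2=[P4,P5]
t=43-49: P4@Q2 runs 6, rem=0, completes. Q0=[] Q1=[] Q2=[P5]
t=49-50: P5@Q2 runs 1, rem=0, completes. Q0=[] Q1=[] Q2=[]

Answer: P1(0-1) P2(1-4) P3(4-7) P4(7-10) P5(10-13) P1(13-14) P1(14-15) P1(15-16) P1(16-17) P1(17-18) P2(18-24) P3(24-25) P4(25-31) P5(31-37) P2(37-43) P4(43-49) P5(49-50)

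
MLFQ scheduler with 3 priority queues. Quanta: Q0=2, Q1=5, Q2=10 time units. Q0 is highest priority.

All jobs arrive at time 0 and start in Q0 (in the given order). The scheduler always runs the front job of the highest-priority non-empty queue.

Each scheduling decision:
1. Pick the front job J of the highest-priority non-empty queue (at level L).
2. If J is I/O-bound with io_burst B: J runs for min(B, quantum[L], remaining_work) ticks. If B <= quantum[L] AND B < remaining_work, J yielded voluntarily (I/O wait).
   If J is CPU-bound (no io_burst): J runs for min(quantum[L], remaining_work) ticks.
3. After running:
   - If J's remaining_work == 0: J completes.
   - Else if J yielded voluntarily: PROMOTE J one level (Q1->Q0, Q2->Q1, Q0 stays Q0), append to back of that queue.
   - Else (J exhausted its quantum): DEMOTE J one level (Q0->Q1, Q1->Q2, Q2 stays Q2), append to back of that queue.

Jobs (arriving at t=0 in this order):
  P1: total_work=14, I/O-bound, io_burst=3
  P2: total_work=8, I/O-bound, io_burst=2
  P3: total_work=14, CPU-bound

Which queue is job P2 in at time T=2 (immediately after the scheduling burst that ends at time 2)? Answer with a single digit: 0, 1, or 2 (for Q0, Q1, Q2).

Answer: 0

Derivation:
t=0-2: P1@Q0 runs 2, rem=12, quantum used, demote→Q1. Q0=[P2,P3] Q1=[P1] Q2=[]
t=2-4: P2@Q0 runs 2, rem=6, I/O yield, promote→Q0. Q0=[P3,P2] Q1=[P1] Q2=[]
t=4-6: P3@Q0 runs 2, rem=12, quantum used, demote→Q1. Q0=[P2] Q1=[P1,P3] Q2=[]
t=6-8: P2@Q0 runs 2, rem=4, I/O yield, promote→Q0. Q0=[P2] Q1=[P1,P3] Q2=[]
t=8-10: P2@Q0 runs 2, rem=2, I/O yield, promote→Q0. Q0=[P2] Q1=[P1,P3] Q2=[]
t=10-12: P2@Q0 runs 2, rem=0, completes. Q0=[] Q1=[P1,P3] Q2=[]
t=12-15: P1@Q1 runs 3, rem=9, I/O yield, promote→Q0. Q0=[P1] Q1=[P3] Q2=[]
t=15-17: P1@Q0 runs 2, rem=7, quantum used, demote→Q1. Q0=[] Q1=[P3,P1] Q2=[]
t=17-22: P3@Q1 runs 5, rem=7, quantum used, demote→Q2. Q0=[] Q1=[P1] Q2=[P3]
t=22-25: P1@Q1 runs 3, rem=4, I/O yield, promote→Q0. Q0=[P1] Q1=[] Q2=[P3]
t=25-27: P1@Q0 runs 2, rem=2, quantum used, demote→Q1. Q0=[] Q1=[P1] Q2=[P3]
t=27-29: P1@Q1 runs 2, rem=0, completes. Q0=[] Q1=[] Q2=[P3]
t=29-36: P3@Q2 runs 7, rem=0, completes. Q0=[] Q1=[] Q2=[]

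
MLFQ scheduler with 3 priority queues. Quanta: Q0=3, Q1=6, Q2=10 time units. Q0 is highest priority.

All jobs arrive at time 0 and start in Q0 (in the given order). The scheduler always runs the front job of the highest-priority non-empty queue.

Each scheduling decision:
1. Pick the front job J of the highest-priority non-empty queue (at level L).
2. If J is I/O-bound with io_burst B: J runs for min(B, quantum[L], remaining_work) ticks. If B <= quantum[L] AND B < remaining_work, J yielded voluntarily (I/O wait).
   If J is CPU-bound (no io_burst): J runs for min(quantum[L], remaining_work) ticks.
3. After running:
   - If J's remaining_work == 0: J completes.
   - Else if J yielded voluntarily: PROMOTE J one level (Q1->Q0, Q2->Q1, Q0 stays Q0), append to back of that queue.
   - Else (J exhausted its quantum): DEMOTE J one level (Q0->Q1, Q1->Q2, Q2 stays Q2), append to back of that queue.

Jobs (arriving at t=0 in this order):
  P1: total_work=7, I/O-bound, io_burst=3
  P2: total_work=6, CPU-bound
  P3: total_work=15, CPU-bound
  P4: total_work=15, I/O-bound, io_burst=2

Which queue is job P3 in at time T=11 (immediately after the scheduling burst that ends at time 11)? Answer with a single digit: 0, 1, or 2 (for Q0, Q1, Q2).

t=0-3: P1@Q0 runs 3, rem=4, I/O yield, promote→Q0. Q0=[P2,P3,P4,P1] Q1=[] Q2=[]
t=3-6: P2@Q0 runs 3, rem=3, quantum used, demote→Q1. Q0=[P3,P4,P1] Q1=[P2] Q2=[]
t=6-9: P3@Q0 runs 3, rem=12, quantum used, demote→Q1. Q0=[P4,P1] Q1=[P2,P3] Q2=[]
t=9-11: P4@Q0 runs 2, rem=13, I/O yield, promote→Q0. Q0=[P1,P4] Q1=[P2,P3] Q2=[]
t=11-14: P1@Q0 runs 3, rem=1, I/O yield, promote→Q0. Q0=[P4,P1] Q1=[P2,P3] Q2=[]
t=14-16: P4@Q0 runs 2, rem=11, I/O yield, promote→Q0. Q0=[P1,P4] Q1=[P2,P3] Q2=[]
t=16-17: P1@Q0 runs 1, rem=0, completes. Q0=[P4] Q1=[P2,P3] Q2=[]
t=17-19: P4@Q0 runs 2, rem=9, I/O yield, promote→Q0. Q0=[P4] Q1=[P2,P3] Q2=[]
t=19-21: P4@Q0 runs 2, rem=7, I/O yield, promote→Q0. Q0=[P4] Q1=[P2,P3] Q2=[]
t=21-23: P4@Q0 runs 2, rem=5, I/O yield, promote→Q0. Q0=[P4] Q1=[P2,P3] Q2=[]
t=23-25: P4@Q0 runs 2, rem=3, I/O yield, promote→Q0. Q0=[P4] Q1=[P2,P3] Q2=[]
t=25-27: P4@Q0 runs 2, rem=1, I/O yield, promote→Q0. Q0=[P4] Q1=[P2,P3] Q2=[]
t=27-28: P4@Q0 runs 1, rem=0, completes. Q0=[] Q1=[P2,P3] Q2=[]
t=28-31: P2@Q1 runs 3, rem=0, completes. Q0=[] Q1=[P3] Q2=[]
t=31-37: P3@Q1 runs 6, rem=6, quantum used, demote→Q2. Q0=[] Q1=[] Q2=[P3]
t=37-43: P3@Q2 runs 6, rem=0, completes. Q0=[] Q1=[] Q2=[]

Answer: 1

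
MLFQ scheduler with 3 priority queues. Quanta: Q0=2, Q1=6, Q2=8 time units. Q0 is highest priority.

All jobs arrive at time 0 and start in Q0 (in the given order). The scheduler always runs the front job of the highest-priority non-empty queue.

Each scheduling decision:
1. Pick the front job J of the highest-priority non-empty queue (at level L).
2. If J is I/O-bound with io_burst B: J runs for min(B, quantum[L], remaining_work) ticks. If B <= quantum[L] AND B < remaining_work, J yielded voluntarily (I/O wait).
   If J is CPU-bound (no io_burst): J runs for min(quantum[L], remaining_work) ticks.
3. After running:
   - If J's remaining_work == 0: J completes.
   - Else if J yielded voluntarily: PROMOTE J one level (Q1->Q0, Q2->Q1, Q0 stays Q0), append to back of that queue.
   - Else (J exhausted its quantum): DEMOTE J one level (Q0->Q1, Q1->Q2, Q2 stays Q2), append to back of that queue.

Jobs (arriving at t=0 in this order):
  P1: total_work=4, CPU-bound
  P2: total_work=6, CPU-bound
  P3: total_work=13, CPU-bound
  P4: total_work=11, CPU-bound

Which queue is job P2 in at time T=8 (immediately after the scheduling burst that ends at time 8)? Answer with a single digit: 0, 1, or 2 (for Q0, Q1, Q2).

Answer: 1

Derivation:
t=0-2: P1@Q0 runs 2, rem=2, quantum used, demote→Q1. Q0=[P2,P3,P4] Q1=[P1] Q2=[]
t=2-4: P2@Q0 runs 2, rem=4, quantum used, demote→Q1. Q0=[P3,P4] Q1=[P1,P2] Q2=[]
t=4-6: P3@Q0 runs 2, rem=11, quantum used, demote→Q1. Q0=[P4] Q1=[P1,P2,P3] Q2=[]
t=6-8: P4@Q0 runs 2, rem=9, quantum used, demote→Q1. Q0=[] Q1=[P1,P2,P3,P4] Q2=[]
t=8-10: P1@Q1 runs 2, rem=0, completes. Q0=[] Q1=[P2,P3,P4] Q2=[]
t=10-14: P2@Q1 runs 4, rem=0, completes. Q0=[] Q1=[P3,P4] Q2=[]
t=14-20: P3@Q1 runs 6, rem=5, quantum used, demote→Q2. Q0=[] Q1=[P4] Q2=[P3]
t=20-26: P4@Q1 runs 6, rem=3, quantum used, demote→Q2. Q0=[] Q1=[] Q2=[P3,P4]
t=26-31: P3@Q2 runs 5, rem=0, completes. Q0=[] Q1=[] Q2=[P4]
t=31-34: P4@Q2 runs 3, rem=0, completes. Q0=[] Q1=[] Q2=[]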